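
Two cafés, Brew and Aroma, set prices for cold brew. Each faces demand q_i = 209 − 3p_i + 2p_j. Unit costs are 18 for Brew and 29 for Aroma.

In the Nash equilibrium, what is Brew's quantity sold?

149.4375

Brew's profit: π = (p_{Brew} − 18)(209 − 3p_{Brew} + 2p_{Aroma}).
∂π/∂p_{Brew} = 263 − 6p_{Brew} + 2p_{Aroma} = 0 ⇒ p_{Brew} = 263/6 + (1/3)p_{Aroma}.
Similarly p_{Aroma} = 148/3 + (1/3)p_{Brew}.
Solving the two reaction functions simultaneously: (1 − (1/3)(1/3))p_{Brew} = 263/6 + (1/3)·(148/3), so (8/9)p_{Brew} = 1085/18 and p_{Brew} = 67.8125.
Then p_{Aroma} = 148/3 + (1/3)·67.8125 = 71.9375.
q_{Brew} = 209 − 3·67.8125 + 2·71.9375 = 149.4375.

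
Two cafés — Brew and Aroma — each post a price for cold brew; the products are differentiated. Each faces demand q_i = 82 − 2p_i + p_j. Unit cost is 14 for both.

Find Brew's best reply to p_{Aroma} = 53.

40.75

Brew's profit: π = (p_{Brew} − 14)(82 − 2p_{Brew} + p_{Aroma}).
∂π/∂p_{Brew} = 110 − 4p_{Brew} + p_{Aroma} = 0 ⇒ p_{Brew} = 27.5 + 0.25p_{Aroma}.
At p_{Aroma} = 53: p_{Brew} = 27.5 + 0.25·53 = 40.75.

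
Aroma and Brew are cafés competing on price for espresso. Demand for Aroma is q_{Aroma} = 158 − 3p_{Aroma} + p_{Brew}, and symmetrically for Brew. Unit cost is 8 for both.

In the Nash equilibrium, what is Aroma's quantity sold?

85.2

Aroma's profit: π = (p_{Aroma} − 8)(158 − 3p_{Aroma} + p_{Brew}).
∂π/∂p_{Aroma} = 182 − 6p_{Aroma} + p_{Brew} = 0 ⇒ p_{Aroma} = 91/3 + (1/6)p_{Brew}.
By symmetry p_{Brew} = p_{Aroma}; substituting into the reaction function, (5/6)p_{Aroma} = 91/3 and p_{Aroma} = 36.4.
q_{Aroma} = 158 − 3·36.4 + 36.4 = 85.2.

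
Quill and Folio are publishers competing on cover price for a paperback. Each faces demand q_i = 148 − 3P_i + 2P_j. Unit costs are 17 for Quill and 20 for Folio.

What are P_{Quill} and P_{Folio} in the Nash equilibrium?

50.3125, 51.4375

Quill's profit: π = (P_{Quill} − 17)(148 − 3P_{Quill} + 2P_{Folio}).
∂π/∂P_{Quill} = 199 − 6P_{Quill} + 2P_{Folio} = 0 ⇒ P_{Quill} = 199/6 + (1/3)P_{Folio}.
Similarly P_{Folio} = 104/3 + (1/3)P_{Quill}.
Solving the two reaction functions simultaneously: (1 − (1/3)(1/3))P_{Quill} = 199/6 + (1/3)·(104/3), so (8/9)P_{Quill} = 805/18 and P_{Quill} = 50.3125.
Then P_{Folio} = 104/3 + (1/3)·50.3125 = 51.4375.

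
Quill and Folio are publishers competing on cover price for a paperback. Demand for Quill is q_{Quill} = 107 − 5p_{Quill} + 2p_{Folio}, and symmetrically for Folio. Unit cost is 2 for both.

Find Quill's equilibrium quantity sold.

63.125

Quill's profit: π = (p_{Quill} − 2)(107 − 5p_{Quill} + 2p_{Folio}).
∂π/∂p_{Quill} = 117 − 10p_{Quill} + 2p_{Folio} = 0 ⇒ p_{Quill} = 11.7 + 0.2p_{Folio}.
The game is symmetric, so in equilibrium p_{Folio} = p_{Quill}: the reaction function gives 0.8p_{Quill} = 11.7, hence p_{Quill} = 14.625.
q_{Quill} = 107 − 5·14.625 + 2·14.625 = 63.125.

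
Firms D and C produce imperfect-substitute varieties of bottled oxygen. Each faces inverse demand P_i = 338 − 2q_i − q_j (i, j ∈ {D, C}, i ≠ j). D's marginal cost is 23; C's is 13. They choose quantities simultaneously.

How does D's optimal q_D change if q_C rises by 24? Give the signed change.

-6

Firm D's profit: π = q_D(338 − 2q_D − q_C) − 23q_D.
∂π/∂q_D = 315 − 4q_D − q_C = 0 ⇒ q_D = 78.75 − 0.25q_C.
The reaction-function slope is −0.25, so a 24-unit rise in q_C moves q_D by −0.25 × 24 = −6. D's best response falls — the actions are strategic substitutes.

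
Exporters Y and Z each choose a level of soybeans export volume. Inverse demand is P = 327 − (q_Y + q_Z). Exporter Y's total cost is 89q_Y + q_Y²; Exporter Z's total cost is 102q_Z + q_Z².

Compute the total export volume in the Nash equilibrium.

Exporter Y's profit: π = q_Y(327 − (q_Y + q_Z)) − 89q_Y − q_Y².
∂π/∂q_Y = 238 − 4q_Y − q_Z = 0, so q_Y = 59.5 − 0.25q_Z.
By the same steps for Z: q_Z = 56.25 − 0.25q_Y.
Substituting the second reaction function into the first: q_Y = 59.5 − 0.25(56.25 − 0.25q_Y), which gives 0.9375q_Y = 45.4375 ⇒ q_Y = 727/15.
Then q_Z = 56.25 − 0.25·(727/15) = 662/15.
Total export volume: 727/15 + 662/15 = 92.6.

92.6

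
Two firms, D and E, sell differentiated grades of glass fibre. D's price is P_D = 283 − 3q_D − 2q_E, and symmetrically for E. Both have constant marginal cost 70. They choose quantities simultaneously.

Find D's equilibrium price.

149.875

Firm D's profit: π = q_D(283 − 3q_D − 2q_E) − 70q_D.
∂π/∂q_D = 213 − 6q_D − 2q_E = 0 ⇒ q_D = 35.5 − (1/3)q_E.
Setting q_D = q_E in the reaction function: q_D = 35.5 − (1/3)q_D, so q_D = 35.5 / (4/3) = 26.625.
P_D = 283 − 3·26.625 − 2·26.625 = 149.875.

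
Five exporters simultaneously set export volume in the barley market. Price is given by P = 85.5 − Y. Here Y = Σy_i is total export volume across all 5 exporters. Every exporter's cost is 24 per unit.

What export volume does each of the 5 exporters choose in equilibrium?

10.25

A representative exporter's profit is π_i = y_i(85.5 − Y) − 24y_i, with Y = y_i + Σ_{j≠i} y_j.
First-order condition: 61.5 − 2y_i − Σ_{j≠i} y_j = 0.
Imposing symmetry (y_j = y for all j) turns Σ_{j≠i} y_j into 4y, so 61.5 = 6y and y = 10.25.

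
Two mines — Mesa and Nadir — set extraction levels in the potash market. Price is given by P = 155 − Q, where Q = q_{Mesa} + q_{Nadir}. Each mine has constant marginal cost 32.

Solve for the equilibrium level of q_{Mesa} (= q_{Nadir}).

Mine Mesa's profit: π = q_{Mesa}(155 − (q_{Mesa} + q_{Nadir})) − 32q_{Mesa}.
∂π/∂q_{Mesa} = 123 − 2q_{Mesa} − q_{Nadir} = 0, so q_{Mesa} = 61.5 − 0.5q_{Nadir}.
Setting q_{Mesa} = q_{Nadir} in the reaction function: q_{Mesa} = 61.5 − 0.5q_{Mesa}, so q_{Mesa} = 61.5 / 1.5 = 41.

41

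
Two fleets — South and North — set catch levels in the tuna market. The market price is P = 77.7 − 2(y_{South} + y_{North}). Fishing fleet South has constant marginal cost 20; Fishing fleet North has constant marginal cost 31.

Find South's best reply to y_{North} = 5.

Fishing fleet South's profit: π = y_{South}(77.7 − 2(y_{South} + y_{North})) − 20y_{South}.
∂π/∂y_{South} = 57.7 − 4y_{South} − 2y_{North} = 0, so y_{South} = 14.425 − 0.5y_{North}.
At y_{North} = 5: y_{South} = 14.425 − 0.5·5 = 11.925.

11.925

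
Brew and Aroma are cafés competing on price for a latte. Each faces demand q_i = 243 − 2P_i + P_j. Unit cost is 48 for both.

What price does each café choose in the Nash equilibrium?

113

Brew's profit: π = (P_{Brew} − 48)(243 − 2P_{Brew} + P_{Aroma}).
∂π/∂P_{Brew} = 339 − 4P_{Brew} + P_{Aroma} = 0 ⇒ P_{Brew} = 84.75 + 0.25P_{Aroma}.
The game is symmetric, so in equilibrium P_{Aroma} = P_{Brew}: the reaction function gives 0.75P_{Brew} = 84.75, hence P_{Brew} = 113.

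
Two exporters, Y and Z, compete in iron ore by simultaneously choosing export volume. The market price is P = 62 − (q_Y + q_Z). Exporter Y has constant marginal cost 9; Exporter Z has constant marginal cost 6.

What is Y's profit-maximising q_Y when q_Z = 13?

20

Exporter Y's profit: π = q_Y(62 − (q_Y + q_Z)) − 9q_Y.
∂π/∂q_Y = 53 − 2q_Y − q_Z = 0, so q_Y = 26.5 − 0.5q_Z.
At q_Z = 13: q_Y = 26.5 − 0.5·13 = 20.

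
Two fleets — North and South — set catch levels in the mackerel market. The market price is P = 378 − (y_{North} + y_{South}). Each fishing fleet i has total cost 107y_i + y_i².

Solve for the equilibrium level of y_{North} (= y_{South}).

54.2

Fishing fleet North's profit: π = y_{North}(378 − (y_{North} + y_{South})) − 107y_{North} − y_{North}².
∂π/∂y_{North} = 271 − 4y_{North} − y_{South} = 0, so y_{North} = 67.75 − 0.25y_{South}.
The game is symmetric, so in equilibrium y_{South} = y_{North}: the reaction function gives 1.25y_{North} = 67.75, hence y_{North} = 54.2.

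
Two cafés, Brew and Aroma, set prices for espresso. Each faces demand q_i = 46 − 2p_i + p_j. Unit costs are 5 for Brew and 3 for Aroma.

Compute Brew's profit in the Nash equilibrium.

359.12

Brew's profit: π = (p_{Brew} − 5)(46 − 2p_{Brew} + p_{Aroma}).
∂π/∂p_{Brew} = 56 − 4p_{Brew} + p_{Aroma} = 0 ⇒ p_{Brew} = 14 + 0.25p_{Aroma}.
Similarly p_{Aroma} = 13 + 0.25p_{Brew}.
Substituting the second reaction function into the first: p_{Brew} = 14 + 0.25(13 + 0.25p_{Brew}), which gives 0.9375p_{Brew} = 17.25 ⇒ p_{Brew} = 18.4.
Then p_{Aroma} = 13 + 0.25·18.4 = 17.6.
q_{Brew} = 46 − 2·18.4 + 17.6 = 26.8.
Profit = (18.4 − 5)·26.8 = 359.12.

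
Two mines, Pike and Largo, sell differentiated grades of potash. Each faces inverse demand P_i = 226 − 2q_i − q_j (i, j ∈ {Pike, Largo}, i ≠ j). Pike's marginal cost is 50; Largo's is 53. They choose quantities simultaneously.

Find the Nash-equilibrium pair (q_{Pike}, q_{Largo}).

35.4, 34.4

Mine Pike's profit: π = q_{Pike}(226 − 2q_{Pike} − q_{Largo}) − 50q_{Pike}.
∂π/∂q_{Pike} = 176 − 4q_{Pike} − q_{Largo} = 0 ⇒ q_{Pike} = 44 − 0.25q_{Largo}.
Similarly q_{Largo} = 43.25 − 0.25q_{Pike}.
Solving the two reaction functions simultaneously: (1 − (−0.25)(−0.25))q_{Pike} = 44 − 0.25·43.25, so 0.9375q_{Pike} = 33.1875 and q_{Pike} = 35.4.
Then q_{Largo} = 43.25 − 0.25·35.4 = 34.4.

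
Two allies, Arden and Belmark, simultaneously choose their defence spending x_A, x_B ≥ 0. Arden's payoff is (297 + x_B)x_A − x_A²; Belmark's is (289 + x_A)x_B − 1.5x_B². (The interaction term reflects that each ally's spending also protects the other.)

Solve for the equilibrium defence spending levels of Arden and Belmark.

Expanding Arden's payoff: 297x_A + x_Bx_A − x_A².
∂π/∂x_A = 297 + x_B − 2x_A = 0, so x_A = 148.5 + 0.5x_B.
Likewise for Belmark: x_B = 289/3 + (1/3)x_A.
Substituting the second reaction function into the first: x_A = 148.5 + 0.5(289/3 + (1/3)x_A), which gives (5/6)x_A = 590/3 ⇒ x_A = 236.
Then x_B = 289/3 + (1/3)·236 = 175.

236, 175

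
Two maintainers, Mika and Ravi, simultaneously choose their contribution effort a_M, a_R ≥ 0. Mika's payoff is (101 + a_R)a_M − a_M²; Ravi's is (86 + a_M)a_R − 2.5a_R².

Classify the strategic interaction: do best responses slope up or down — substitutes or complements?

strategic complements

Expanding Mika's payoff: 101a_M + a_Ra_M − a_M².
∂π/∂a_M = 101 + a_R − 2a_M = 0, so a_M = 50.5 + 0.5a_R.
The best-response slope da_M/da_R = 0.5 > 0: the reaction function is upward-sloping, so the choices are strategic complements.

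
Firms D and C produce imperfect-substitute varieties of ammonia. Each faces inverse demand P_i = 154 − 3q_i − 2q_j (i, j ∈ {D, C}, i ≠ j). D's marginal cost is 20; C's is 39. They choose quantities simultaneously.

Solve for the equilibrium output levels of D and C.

Firm D's profit: π = q_D(154 − 3q_D − 2q_C) − 20q_D.
∂π/∂q_D = 134 − 6q_D − 2q_C = 0 ⇒ q_D = 67/3 − (1/3)q_C.
Similarly q_C = 115/6 − (1/3)q_D.
Plugging q_C into D's best response: q_D = 67/3 − (1/3)(115/6 − (1/3)q_D) ⇒ (8/9)q_D = 287/18, so q_D = 17.9375.
Then q_C = 115/6 − (1/3)·17.9375 = 13.1875.

17.9375, 13.1875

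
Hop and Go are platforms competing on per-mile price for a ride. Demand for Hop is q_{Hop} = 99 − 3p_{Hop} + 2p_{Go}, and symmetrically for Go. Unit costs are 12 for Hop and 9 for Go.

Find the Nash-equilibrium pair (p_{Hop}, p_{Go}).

Hop's profit: π = (p_{Hop} − 12)(99 − 3p_{Hop} + 2p_{Go}).
∂π/∂p_{Hop} = 135 − 6p_{Hop} + 2p_{Go} = 0 ⇒ p_{Hop} = 22.5 + (1/3)p_{Go}.
Similarly p_{Go} = 21 + (1/3)p_{Hop}.
Plugging p_{Go} into Hop's best response: p_{Hop} = 22.5 + (1/3)(21 + (1/3)p_{Hop}) ⇒ (8/9)p_{Hop} = 29.5, so p_{Hop} = 33.1875.
Then p_{Go} = 21 + (1/3)·33.1875 = 32.0625.

33.1875, 32.0625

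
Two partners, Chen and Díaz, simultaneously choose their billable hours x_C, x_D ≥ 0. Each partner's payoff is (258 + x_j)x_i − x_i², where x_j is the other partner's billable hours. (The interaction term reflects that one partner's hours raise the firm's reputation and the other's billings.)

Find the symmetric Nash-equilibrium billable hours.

258

Chen's payoff is (258 + x_D)x_C − x_C².
∂π/∂x_C = 258 + x_D − 2x_C = 0, so x_C = 129 + 0.5x_D.
By symmetry x_D = x_C; substituting into the reaction function, 0.5x_C = 129 and x_C = 258.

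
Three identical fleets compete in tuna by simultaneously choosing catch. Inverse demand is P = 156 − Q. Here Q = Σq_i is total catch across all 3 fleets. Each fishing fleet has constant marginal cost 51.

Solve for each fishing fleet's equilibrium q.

A representative fishing fleet's profit is π_i = q_i(156 − Q) − 51q_i, with Q = q_i + Σ_{j≠i} q_j.
First-order condition: 105 − 2q_i − Σ_{j≠i} q_j = 0.
With identical fishing fleets, set every q_j = q: then 105 − 2q − 2q = 0, i.e. q = 105/4 = 26.25.

26.25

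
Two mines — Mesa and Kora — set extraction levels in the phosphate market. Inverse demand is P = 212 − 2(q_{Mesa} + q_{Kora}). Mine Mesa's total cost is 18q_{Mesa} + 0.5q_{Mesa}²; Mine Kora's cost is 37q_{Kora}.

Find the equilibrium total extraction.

Mine Mesa's profit: π = q_{Mesa}(212 − 2(q_{Mesa} + q_{Kora})) − 18q_{Mesa} − 0.5q_{Mesa}².
∂π/∂q_{Mesa} = 194 − 5q_{Mesa} − 2q_{Kora} = 0, so q_{Mesa} = 38.8 − 0.4q_{Kora}.
For Kora: ∂π/∂q_{Kora} = 175 − 4q_{Kora} − 2q_{Mesa} = 0 ⇒ q_{Kora} = 43.75 − 0.5q_{Mesa}.
Plugging q_{Kora} into Mesa's best response: q_{Mesa} = 38.8 − 0.4(43.75 − 0.5q_{Mesa}) ⇒ 0.8q_{Mesa} = 21.3, so q_{Mesa} = 26.625.
Then q_{Kora} = 43.75 − 0.5·26.625 = 30.4375.
Total extraction: 26.625 + 30.4375 = 57.0625.

57.0625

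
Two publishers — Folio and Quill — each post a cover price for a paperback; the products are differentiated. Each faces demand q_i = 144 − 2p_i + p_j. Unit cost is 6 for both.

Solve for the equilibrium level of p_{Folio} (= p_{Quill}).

52

Folio's profit: π = (p_{Folio} − 6)(144 − 2p_{Folio} + p_{Quill}).
∂π/∂p_{Folio} = 156 − 4p_{Folio} + p_{Quill} = 0 ⇒ p_{Folio} = 39 + 0.25p_{Quill}.
The game is symmetric, so in equilibrium p_{Quill} = p_{Folio}: the reaction function gives 0.75p_{Folio} = 39, hence p_{Folio} = 52.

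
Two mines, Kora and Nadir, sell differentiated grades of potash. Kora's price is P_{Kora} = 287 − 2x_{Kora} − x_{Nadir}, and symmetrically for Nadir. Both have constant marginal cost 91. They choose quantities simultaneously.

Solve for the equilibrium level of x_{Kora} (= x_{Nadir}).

Mine Kora's profit: π = x_{Kora}(287 − 2x_{Kora} − x_{Nadir}) − 91x_{Kora}.
∂π/∂x_{Kora} = 196 − 4x_{Kora} − x_{Nadir} = 0 ⇒ x_{Kora} = 49 − 0.25x_{Nadir}.
Setting x_{Kora} = x_{Nadir} in the reaction function: x_{Kora} = 49 − 0.25x_{Kora}, so x_{Kora} = 49 / 1.25 = 39.2.

39.2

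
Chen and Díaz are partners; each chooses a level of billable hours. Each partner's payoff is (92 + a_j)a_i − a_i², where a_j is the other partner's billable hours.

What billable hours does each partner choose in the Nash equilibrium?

92

Chen's payoff is (92 + a_D)a_C − a_C².
∂π/∂a_C = 92 + a_D − 2a_C = 0, so a_C = 46 + 0.5a_D.
By symmetry a_D = a_C; substituting into the reaction function, 0.5a_C = 46 and a_C = 92.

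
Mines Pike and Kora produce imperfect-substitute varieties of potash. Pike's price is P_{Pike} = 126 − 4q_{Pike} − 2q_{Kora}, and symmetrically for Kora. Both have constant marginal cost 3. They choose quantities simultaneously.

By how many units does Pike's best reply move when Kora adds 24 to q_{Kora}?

Mine Pike's profit: π = q_{Pike}(126 − 4q_{Pike} − 2q_{Kora}) − 3q_{Pike}.
∂π/∂q_{Pike} = 123 − 8q_{Pike} − 2q_{Kora} = 0 ⇒ q_{Pike} = 15.375 − 0.25q_{Kora}.
The reaction-function slope is −0.25, so a 24-unit rise in q_{Kora} moves q_{Pike} by −0.25 × 24 = −6. Pike's best response falls — the actions are strategic substitutes.

-6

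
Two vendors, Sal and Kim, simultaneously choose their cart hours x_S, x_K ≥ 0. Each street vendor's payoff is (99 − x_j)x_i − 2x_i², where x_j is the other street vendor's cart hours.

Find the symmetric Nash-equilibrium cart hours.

19.8

Sal's payoff is (99 − x_K)x_S − 2x_S².
∂π/∂x_S = 99 − x_K − 4x_S = 0, so x_S = 24.75 − 0.25x_K.
The game is symmetric, so in equilibrium x_K = x_S: the reaction function gives 1.25x_S = 24.75, hence x_S = 19.8.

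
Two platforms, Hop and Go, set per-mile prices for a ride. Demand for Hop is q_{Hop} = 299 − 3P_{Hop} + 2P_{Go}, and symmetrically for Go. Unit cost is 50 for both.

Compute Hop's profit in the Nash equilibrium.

11625.1875

Hop's profit: π = (P_{Hop} − 50)(299 − 3P_{Hop} + 2P_{Go}).
∂π/∂P_{Hop} = 449 − 6P_{Hop} + 2P_{Go} = 0 ⇒ P_{Hop} = 449/6 + (1/3)P_{Go}.
By symmetry P_{Go} = P_{Hop}; substituting into the reaction function, (2/3)P_{Hop} = 449/6 and P_{Hop} = 112.25.
q_{Hop} = 299 − 3·112.25 + 2·112.25 = 186.75.
Profit = (112.25 − 50)·186.75 = 11625.1875.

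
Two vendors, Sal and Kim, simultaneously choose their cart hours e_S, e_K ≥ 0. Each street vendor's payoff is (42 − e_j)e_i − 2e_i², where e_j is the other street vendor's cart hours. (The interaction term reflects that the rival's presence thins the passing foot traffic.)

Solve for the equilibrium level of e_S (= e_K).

Sal's payoff is (42 − e_K)e_S − 2e_S².
∂π/∂e_S = 42 − e_K − 4e_S = 0, so e_S = 10.5 − 0.25e_K.
The game is symmetric, so in equilibrium e_K = e_S: the reaction function gives 1.25e_S = 10.5, hence e_S = 8.4.

8.4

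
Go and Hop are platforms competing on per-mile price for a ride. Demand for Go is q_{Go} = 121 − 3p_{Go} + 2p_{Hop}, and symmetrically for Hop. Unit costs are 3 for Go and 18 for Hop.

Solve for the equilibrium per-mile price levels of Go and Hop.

Go's profit: π = (p_{Go} − 3)(121 − 3p_{Go} + 2p_{Hop}).
∂π/∂p_{Go} = 130 − 6p_{Go} + 2p_{Hop} = 0 ⇒ p_{Go} = 65/3 + (1/3)p_{Hop}.
Similarly p_{Hop} = 175/6 + (1/3)p_{Go}.
Solving the two reaction functions simultaneously: (1 − (1/3)(1/3))p_{Go} = 65/3 + (1/3)·(175/6), so (8/9)p_{Go} = 565/18 and p_{Go} = 35.3125.
Then p_{Hop} = 175/6 + (1/3)·35.3125 = 40.9375.

35.3125, 40.9375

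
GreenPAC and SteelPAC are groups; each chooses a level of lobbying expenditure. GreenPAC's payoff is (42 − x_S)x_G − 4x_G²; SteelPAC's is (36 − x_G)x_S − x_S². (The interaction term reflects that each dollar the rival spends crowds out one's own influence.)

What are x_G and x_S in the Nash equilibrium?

Expanding GreenPAC's payoff: 42x_G − x_Sx_G − 4x_G².
∂π/∂x_G = 42 − x_S − 8x_G = 0, so x_G = 5.25 − 0.125x_S.
Likewise for SteelPAC: x_S = 18 − 0.5x_G.
Solving the two reaction functions simultaneously: (1 − (−0.125)(−0.5))x_G = 5.25 − 0.125·18, so 0.9375x_G = 3 and x_G = 3.2.
Then x_S = 18 − 0.5·3.2 = 16.4.

3.2, 16.4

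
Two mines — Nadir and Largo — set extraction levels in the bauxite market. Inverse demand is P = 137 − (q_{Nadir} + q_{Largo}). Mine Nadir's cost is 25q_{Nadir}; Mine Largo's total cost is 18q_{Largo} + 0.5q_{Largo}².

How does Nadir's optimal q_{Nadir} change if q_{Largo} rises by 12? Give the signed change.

-6

Mine Nadir's profit: π = q_{Nadir}(137 − (q_{Nadir} + q_{Largo})) − 25q_{Nadir}.
∂π/∂q_{Nadir} = 112 − 2q_{Nadir} − q_{Largo} = 0, so q_{Nadir} = 56 − 0.5q_{Largo}.
The reaction-function slope is −0.5, so a 12-unit rise in q_{Largo} moves q_{Nadir} by −0.5 × 12 = −6. Nadir's best response falls — the actions are strategic substitutes.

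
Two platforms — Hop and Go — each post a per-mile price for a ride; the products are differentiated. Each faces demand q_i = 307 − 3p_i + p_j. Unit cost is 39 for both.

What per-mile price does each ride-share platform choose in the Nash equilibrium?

Hop's profit: π = (p_{Hop} − 39)(307 − 3p_{Hop} + p_{Go}).
∂π/∂p_{Hop} = 424 − 6p_{Hop} + p_{Go} = 0 ⇒ p_{Hop} = 212/3 + (1/6)p_{Go}.
The game is symmetric, so in equilibrium p_{Go} = p_{Hop}: the reaction function gives (5/6)p_{Hop} = 212/3, hence p_{Hop} = 84.8.

84.8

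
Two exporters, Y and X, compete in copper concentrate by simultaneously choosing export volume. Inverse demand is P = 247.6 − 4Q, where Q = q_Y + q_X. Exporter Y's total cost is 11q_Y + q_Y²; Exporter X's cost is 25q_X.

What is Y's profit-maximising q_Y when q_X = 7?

Exporter Y's profit: π = q_Y(247.6 − 4(q_Y + q_X)) − 11q_Y − q_Y².
∂π/∂q_Y = 236.6 − 10q_Y − 4q_X = 0, so q_Y = 23.66 − 0.4q_X.
At q_X = 7: q_Y = 23.66 − 0.4·7 = 20.86.

20.86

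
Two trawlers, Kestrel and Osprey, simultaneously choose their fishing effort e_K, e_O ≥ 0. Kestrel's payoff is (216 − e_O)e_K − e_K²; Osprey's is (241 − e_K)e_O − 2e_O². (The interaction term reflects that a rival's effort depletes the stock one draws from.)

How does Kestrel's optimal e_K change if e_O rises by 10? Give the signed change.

-5

Expanding Kestrel's payoff: 216e_K − e_Oe_K − e_K².
∂π/∂e_K = 216 − e_O − 2e_K = 0, so e_K = 108 − 0.5e_O.
The reaction-function slope is −0.5, so a 10-unit rise in e_O moves e_K by −0.5 × 10 = −5. Kestrel's best response falls — the actions are strategic substitutes.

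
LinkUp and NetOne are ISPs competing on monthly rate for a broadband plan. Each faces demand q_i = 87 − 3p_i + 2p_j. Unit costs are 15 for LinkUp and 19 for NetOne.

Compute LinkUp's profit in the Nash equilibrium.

1054.6875

LinkUp's profit: π = (p_{LinkUp} − 15)(87 − 3p_{LinkUp} + 2p_{NetOne}).
∂π/∂p_{LinkUp} = 132 − 6p_{LinkUp} + 2p_{NetOne} = 0 ⇒ p_{LinkUp} = 22 + (1/3)p_{NetOne}.
Similarly p_{NetOne} = 24 + (1/3)p_{LinkUp}.
Plugging p_{NetOne} into LinkUp's best response: p_{LinkUp} = 22 + (1/3)(24 + (1/3)p_{LinkUp}) ⇒ (8/9)p_{LinkUp} = 30, so p_{LinkUp} = 33.75.
Then p_{NetOne} = 24 + (1/3)·33.75 = 35.25.
q_{LinkUp} = 87 − 3·33.75 + 2·35.25 = 56.25.
Profit = (33.75 − 15)·56.25 = 1054.6875.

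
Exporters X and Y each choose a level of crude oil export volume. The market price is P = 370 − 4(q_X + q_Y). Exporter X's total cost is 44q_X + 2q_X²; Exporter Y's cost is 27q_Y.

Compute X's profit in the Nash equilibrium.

Exporter X's profit: π = q_X(370 − 4(q_X + q_Y)) − 44q_X − 2q_X².
∂π/∂q_X = 326 − 12q_X − 4q_Y = 0, so q_X = 163/6 − (1/3)q_Y.
For Y: ∂π/∂q_Y = 343 − 8q_Y − 4q_X = 0 ⇒ q_Y = 42.875 − 0.5q_X.
Substituting the second reaction function into the first: q_X = 163/6 − (1/3)(42.875 − 0.5q_X), which gives (5/6)q_X = 12.875 ⇒ q_X = 15.45.
Then q_Y = 42.875 − 0.5·15.45 = 35.15.
Price P = 370 − 4·50.6 = 167.6.
X's profit: (167.6 − 44)·15.45 − 2(15.45)² = 1432.215.

1432.215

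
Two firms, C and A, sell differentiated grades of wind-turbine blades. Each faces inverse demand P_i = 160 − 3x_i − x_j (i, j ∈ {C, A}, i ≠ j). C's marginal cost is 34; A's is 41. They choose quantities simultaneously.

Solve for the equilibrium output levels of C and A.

Firm C's profit: π = x_C(160 − 3x_C − x_A) − 34x_C.
∂π/∂x_C = 126 − 6x_C − x_A = 0 ⇒ x_C = 21 − (1/6)x_A.
Similarly x_A = 119/6 − (1/6)x_C.
Solving the two reaction functions simultaneously: (1 − (−1/6)(−1/6))x_C = 21 − (1/6)·(119/6), so (35/36)x_C = 637/36 and x_C = 18.2.
Then x_A = 119/6 − (1/6)·18.2 = 16.8.

18.2, 16.8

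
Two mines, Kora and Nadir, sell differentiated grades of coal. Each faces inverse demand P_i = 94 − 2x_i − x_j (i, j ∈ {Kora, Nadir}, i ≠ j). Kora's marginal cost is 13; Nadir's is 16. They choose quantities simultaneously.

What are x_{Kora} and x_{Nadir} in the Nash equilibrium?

16.4, 15.4

Mine Kora's profit: π = x_{Kora}(94 − 2x_{Kora} − x_{Nadir}) − 13x_{Kora}.
∂π/∂x_{Kora} = 81 − 4x_{Kora} − x_{Nadir} = 0 ⇒ x_{Kora} = 20.25 − 0.25x_{Nadir}.
Similarly x_{Nadir} = 19.5 − 0.25x_{Kora}.
Plugging x_{Nadir} into Kora's best response: x_{Kora} = 20.25 − 0.25(19.5 − 0.25x_{Kora}) ⇒ 0.9375x_{Kora} = 15.375, so x_{Kora} = 16.4.
Then x_{Nadir} = 19.5 − 0.25·16.4 = 15.4.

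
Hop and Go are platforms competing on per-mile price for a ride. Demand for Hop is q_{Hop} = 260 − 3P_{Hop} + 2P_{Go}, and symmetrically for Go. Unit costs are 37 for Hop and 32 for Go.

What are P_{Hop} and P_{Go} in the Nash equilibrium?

91.8125, 89.9375

Hop's profit: π = (P_{Hop} − 37)(260 − 3P_{Hop} + 2P_{Go}).
∂π/∂P_{Hop} = 371 − 6P_{Hop} + 2P_{Go} = 0 ⇒ P_{Hop} = 371/6 + (1/3)P_{Go}.
Similarly P_{Go} = 178/3 + (1/3)P_{Hop}.
Substituting the second reaction function into the first: P_{Hop} = 371/6 + (1/3)(178/3 + (1/3)P_{Hop}), which gives (8/9)P_{Hop} = 1469/18 ⇒ P_{Hop} = 91.8125.
Then P_{Go} = 178/3 + (1/3)·91.8125 = 89.9375.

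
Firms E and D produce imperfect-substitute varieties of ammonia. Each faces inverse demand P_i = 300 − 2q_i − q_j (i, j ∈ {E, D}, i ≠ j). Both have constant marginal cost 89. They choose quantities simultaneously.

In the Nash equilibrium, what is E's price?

173.4

Firm E's profit: π = q_E(300 − 2q_E − q_D) − 89q_E.
∂π/∂q_E = 211 − 4q_E − q_D = 0 ⇒ q_E = 52.75 − 0.25q_D.
By symmetry q_D = q_E; substituting into the reaction function, 1.25q_E = 52.75 and q_E = 42.2.
P_E = 300 − 2·42.2 − 42.2 = 173.4.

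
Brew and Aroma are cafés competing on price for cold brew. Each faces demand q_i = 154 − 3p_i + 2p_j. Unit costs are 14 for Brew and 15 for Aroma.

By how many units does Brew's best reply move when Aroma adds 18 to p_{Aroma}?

Brew's profit: π = (p_{Brew} − 14)(154 − 3p_{Brew} + 2p_{Aroma}).
∂π/∂p_{Brew} = 196 − 6p_{Brew} + 2p_{Aroma} = 0 ⇒ p_{Brew} = 98/3 + (1/3)p_{Aroma}.
The reaction-function slope is 1/3, so an 18-unit rise in p_{Aroma} moves p_{Brew} by 1/3 × 18 = 6. Brew's best response rises — the actions are strategic complements.

6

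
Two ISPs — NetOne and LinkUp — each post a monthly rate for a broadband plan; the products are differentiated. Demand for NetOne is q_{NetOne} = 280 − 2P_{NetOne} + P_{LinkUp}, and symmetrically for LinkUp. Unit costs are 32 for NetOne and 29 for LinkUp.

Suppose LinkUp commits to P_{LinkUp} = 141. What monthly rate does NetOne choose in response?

121.25

NetOne's profit: π = (P_{NetOne} − 32)(280 − 2P_{NetOne} + P_{LinkUp}).
∂π/∂P_{NetOne} = 344 − 4P_{NetOne} + P_{LinkUp} = 0 ⇒ P_{NetOne} = 86 + 0.25P_{LinkUp}.
At P_{LinkUp} = 141: P_{NetOne} = 86 + 0.25·141 = 121.25.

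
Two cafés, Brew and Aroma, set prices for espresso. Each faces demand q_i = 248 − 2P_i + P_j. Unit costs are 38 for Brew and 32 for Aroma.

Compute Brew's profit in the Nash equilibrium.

9577.28

Brew's profit: π = (P_{Brew} − 38)(248 − 2P_{Brew} + P_{Aroma}).
∂π/∂P_{Brew} = 324 − 4P_{Brew} + P_{Aroma} = 0 ⇒ P_{Brew} = 81 + 0.25P_{Aroma}.
Similarly P_{Aroma} = 78 + 0.25P_{Brew}.
Plugging P_{Aroma} into Brew's best response: P_{Brew} = 81 + 0.25(78 + 0.25P_{Brew}) ⇒ 0.9375P_{Brew} = 100.5, so P_{Brew} = 107.2.
Then P_{Aroma} = 78 + 0.25·107.2 = 104.8.
q_{Brew} = 248 − 2·107.2 + 104.8 = 138.4.
Profit = (107.2 − 38)·138.4 = 9577.28.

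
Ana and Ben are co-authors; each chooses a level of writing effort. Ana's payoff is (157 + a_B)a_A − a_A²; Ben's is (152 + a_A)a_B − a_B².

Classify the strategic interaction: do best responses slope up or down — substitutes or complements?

strategic complements

Expanding Ana's payoff: 157a_A + a_Ba_A − a_A².
∂π/∂a_A = 157 + a_B − 2a_A = 0, so a_A = 78.5 + 0.5a_B.
The best-response slope da_A/da_B = 0.5 > 0: the reaction function is upward-sloping, so the choices are strategic complements.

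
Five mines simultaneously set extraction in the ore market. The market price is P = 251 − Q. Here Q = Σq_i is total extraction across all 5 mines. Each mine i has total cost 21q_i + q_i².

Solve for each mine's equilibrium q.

28.75

A representative mine's profit is π_i = q_i(251 − Q) − 21q_i − q_i², with Q = q_i + Σ_{j≠i} q_j.
First-order condition: 230 − 4q_i − Σ_{j≠i} q_j = 0.
With identical mines, set every q_j = q: then 230 − 4q − 4q = 0, i.e. q = 230/8 = 28.75.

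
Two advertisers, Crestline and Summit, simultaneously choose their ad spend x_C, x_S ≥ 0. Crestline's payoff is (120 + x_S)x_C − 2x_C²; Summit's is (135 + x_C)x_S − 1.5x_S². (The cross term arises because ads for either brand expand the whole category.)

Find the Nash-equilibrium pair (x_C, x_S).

Expanding Crestline's payoff: 120x_C + x_Sx_C − 2x_C².
∂π/∂x_C = 120 + x_S − 4x_C = 0, so x_C = 30 + 0.25x_S.
Likewise for Summit: x_S = 45 + (1/3)x_C.
Substituting the second reaction function into the first: x_C = 30 + 0.25(45 + (1/3)x_C), which gives (11/12)x_C = 41.25 ⇒ x_C = 45.
Then x_S = 45 + (1/3)·45 = 60.

45, 60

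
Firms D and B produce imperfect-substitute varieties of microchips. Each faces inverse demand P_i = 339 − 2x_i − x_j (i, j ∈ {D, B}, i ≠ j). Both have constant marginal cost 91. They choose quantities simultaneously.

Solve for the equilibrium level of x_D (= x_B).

Firm D's profit: π = x_D(339 − 2x_D − x_B) − 91x_D.
∂π/∂x_D = 248 − 4x_D − x_B = 0 ⇒ x_D = 62 − 0.25x_B.
Setting x_D = x_B in the reaction function: x_D = 62 − 0.25x_D, so x_D = 62 / 1.25 = 49.6.

49.6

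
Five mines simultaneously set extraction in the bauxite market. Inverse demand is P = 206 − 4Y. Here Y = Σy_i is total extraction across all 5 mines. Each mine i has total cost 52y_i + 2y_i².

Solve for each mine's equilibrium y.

A representative mine's profit is π_i = y_i(206 − 4Y) − 52y_i − 2y_i², with Y = y_i + Σ_{j≠i} y_j.
First-order condition: 154 − 12y_i − 4Σ_{j≠i} y_j = 0.
In a symmetric equilibrium every mine chooses the same y, so Σ_{j≠i} y_j = 4y. The condition becomes 154 − 28y = 0, giving y = 154/28 = 5.5.

5.5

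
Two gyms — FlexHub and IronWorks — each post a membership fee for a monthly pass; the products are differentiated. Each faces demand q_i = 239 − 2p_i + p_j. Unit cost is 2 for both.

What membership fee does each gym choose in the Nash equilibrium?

81

FlexHub's profit: π = (p_{FlexHub} − 2)(239 − 2p_{FlexHub} + p_{IronWorks}).
∂π/∂p_{FlexHub} = 243 − 4p_{FlexHub} + p_{IronWorks} = 0 ⇒ p_{FlexHub} = 60.75 + 0.25p_{IronWorks}.
The game is symmetric, so in equilibrium p_{IronWorks} = p_{FlexHub}: the reaction function gives 0.75p_{FlexHub} = 60.75, hence p_{FlexHub} = 81.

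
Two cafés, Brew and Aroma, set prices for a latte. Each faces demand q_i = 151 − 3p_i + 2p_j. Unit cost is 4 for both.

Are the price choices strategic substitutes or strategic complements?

Brew's profit: π = (p_{Brew} − 4)(151 − 3p_{Brew} + 2p_{Aroma}).
∂π/∂p_{Brew} = 163 − 6p_{Brew} + 2p_{Aroma} = 0 ⇒ p_{Brew} = 163/6 + (1/3)p_{Aroma}.
The best-response slope dp_{Brew}/dp_{Aroma} = 1/3 > 0: the reaction function is upward-sloping, so the choices are strategic complements.

strategic complements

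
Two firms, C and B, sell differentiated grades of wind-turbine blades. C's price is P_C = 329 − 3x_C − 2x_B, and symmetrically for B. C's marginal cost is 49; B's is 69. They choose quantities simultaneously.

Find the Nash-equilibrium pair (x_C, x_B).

Firm C's profit: π = x_C(329 − 3x_C − 2x_B) − 49x_C.
∂π/∂x_C = 280 − 6x_C − 2x_B = 0 ⇒ x_C = 140/3 − (1/3)x_B.
Similarly x_B = 130/3 − (1/3)x_C.
Solving the two reaction functions simultaneously: (1 − (−1/3)(−1/3))x_C = 140/3 − (1/3)·(130/3), so (8/9)x_C = 290/9 and x_C = 36.25.
Then x_B = 130/3 − (1/3)·36.25 = 31.25.

36.25, 31.25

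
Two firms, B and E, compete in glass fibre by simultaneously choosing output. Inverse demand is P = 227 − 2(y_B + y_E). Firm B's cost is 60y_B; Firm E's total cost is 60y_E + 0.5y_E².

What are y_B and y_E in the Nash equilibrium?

31.3125, 20.875

Firm B's profit: π = y_B(227 − 2(y_B + y_E)) − 60y_B.
∂π/∂y_B = 167 − 4y_B − 2y_E = 0, so y_B = 41.75 − 0.5y_E.
For E: ∂π/∂y_E = 167 − 5y_E − 2y_B = 0 ⇒ y_E = 33.4 − 0.4y_B.
Solving the two reaction functions simultaneously: (1 − (−0.5)(−0.4))y_B = 41.75 − 0.5·33.4, so 0.8y_B = 25.05 and y_B = 31.3125.
Then y_E = 33.4 − 0.4·31.3125 = 20.875.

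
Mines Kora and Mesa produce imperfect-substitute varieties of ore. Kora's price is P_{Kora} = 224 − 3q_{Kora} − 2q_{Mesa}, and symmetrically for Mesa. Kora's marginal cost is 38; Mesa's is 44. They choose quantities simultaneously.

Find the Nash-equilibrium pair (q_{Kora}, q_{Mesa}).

Mine Kora's profit: π = q_{Kora}(224 − 3q_{Kora} − 2q_{Mesa}) − 38q_{Kora}.
∂π/∂q_{Kora} = 186 − 6q_{Kora} − 2q_{Mesa} = 0 ⇒ q_{Kora} = 31 − (1/3)q_{Mesa}.
Similarly q_{Mesa} = 30 − (1/3)q_{Kora}.
Substituting the second reaction function into the first: q_{Kora} = 31 − (1/3)(30 − (1/3)q_{Kora}), which gives (8/9)q_{Kora} = 21 ⇒ q_{Kora} = 23.625.
Then q_{Mesa} = 30 − (1/3)·23.625 = 22.125.

23.625, 22.125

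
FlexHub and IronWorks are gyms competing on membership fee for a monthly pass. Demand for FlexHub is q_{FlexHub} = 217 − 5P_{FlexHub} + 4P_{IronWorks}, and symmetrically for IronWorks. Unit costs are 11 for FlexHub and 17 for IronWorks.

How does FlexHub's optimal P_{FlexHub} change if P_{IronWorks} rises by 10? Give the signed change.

FlexHub's profit: π = (P_{FlexHub} − 11)(217 − 5P_{FlexHub} + 4P_{IronWorks}).
∂π/∂P_{FlexHub} = 272 − 10P_{FlexHub} + 4P_{IronWorks} = 0 ⇒ P_{FlexHub} = 27.2 + 0.4P_{IronWorks}.
The reaction-function slope is 0.4, so a 10-unit rise in P_{IronWorks} moves P_{FlexHub} by 0.4 × 10 = 4. FlexHub's best response rises — the actions are strategic complements.

4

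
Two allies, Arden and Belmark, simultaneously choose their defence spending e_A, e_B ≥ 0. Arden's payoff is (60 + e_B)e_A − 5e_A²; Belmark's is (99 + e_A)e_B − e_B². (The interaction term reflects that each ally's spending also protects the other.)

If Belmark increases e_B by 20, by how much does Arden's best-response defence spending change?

2

Expanding Arden's payoff: 60e_A + e_Be_A − 5e_A².
∂π/∂e_A = 60 + e_B − 10e_A = 0, so e_A = 6 + 0.1e_B.
The reaction-function slope is 0.1, so a 20-unit rise in e_B moves e_A by 0.1 × 20 = 2. Arden's best response rises — the actions are strategic complements.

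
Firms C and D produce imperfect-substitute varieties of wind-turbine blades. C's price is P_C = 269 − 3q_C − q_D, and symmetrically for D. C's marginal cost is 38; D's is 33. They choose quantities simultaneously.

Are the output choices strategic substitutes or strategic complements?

strategic substitutes

Firm C's profit: π = q_C(269 − 3q_C − q_D) − 38q_C.
∂π/∂q_C = 231 − 6q_C − q_D = 0 ⇒ q_C = 38.5 − (1/6)q_D.
The best-response slope dq_C/dq_D = −1/6 < 0: the reaction function is downward-sloping, so the choices are strategic substitutes.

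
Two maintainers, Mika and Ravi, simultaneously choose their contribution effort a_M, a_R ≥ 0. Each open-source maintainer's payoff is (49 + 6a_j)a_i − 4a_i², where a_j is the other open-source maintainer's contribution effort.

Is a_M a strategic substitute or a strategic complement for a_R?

strategic complements

Mika's payoff is (49 + 6a_R)a_M − 4a_M².
∂π/∂a_M = 49 + 6a_R − 8a_M = 0, so a_M = 6.125 + 0.75a_R.
The best-response slope da_M/da_R = 0.75 > 0: the reaction function is upward-sloping, so the choices are strategic complements.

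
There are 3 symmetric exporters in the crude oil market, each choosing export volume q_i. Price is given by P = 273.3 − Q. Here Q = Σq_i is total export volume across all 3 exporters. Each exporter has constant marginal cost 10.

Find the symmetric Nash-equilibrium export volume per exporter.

A representative exporter's profit is π_i = q_i(273.3 − Q) − 10q_i, with Q = q_i + Σ_{j≠i} q_j.
First-order condition: 263.3 − 2q_i − Σ_{j≠i} q_j = 0.
With identical exporters, set every q_j = q: then 263.3 − 2q − 2q = 0, i.e. q = 263.3/4 = 65.825.

65.825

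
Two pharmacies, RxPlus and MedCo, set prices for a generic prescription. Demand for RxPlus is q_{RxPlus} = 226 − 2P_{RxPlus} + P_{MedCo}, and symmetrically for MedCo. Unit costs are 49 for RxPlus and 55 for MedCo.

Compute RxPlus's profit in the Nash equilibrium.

RxPlus's profit: π = (P_{RxPlus} − 49)(226 − 2P_{RxPlus} + P_{MedCo}).
∂π/∂P_{RxPlus} = 324 − 4P_{RxPlus} + P_{MedCo} = 0 ⇒ P_{RxPlus} = 81 + 0.25P_{MedCo}.
Similarly P_{MedCo} = 84 + 0.25P_{RxPlus}.
Solving the two reaction functions simultaneously: (1 − (0.25)(0.25))P_{RxPlus} = 81 + 0.25·84, so 0.9375P_{RxPlus} = 102 and P_{RxPlus} = 108.8.
Then P_{MedCo} = 84 + 0.25·108.8 = 111.2.
q_{RxPlus} = 226 − 2·108.8 + 111.2 = 119.6.
Profit = (108.8 − 49)·119.6 = 7152.08.

7152.08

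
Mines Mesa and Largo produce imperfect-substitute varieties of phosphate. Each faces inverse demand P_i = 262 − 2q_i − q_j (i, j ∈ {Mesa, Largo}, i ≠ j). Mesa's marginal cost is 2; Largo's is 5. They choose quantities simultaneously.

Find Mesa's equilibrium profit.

Mine Mesa's profit: π = q_{Mesa}(262 − 2q_{Mesa} − q_{Largo}) − 2q_{Mesa}.
∂π/∂q_{Mesa} = 260 − 4q_{Mesa} − q_{Largo} = 0 ⇒ q_{Mesa} = 65 − 0.25q_{Largo}.
Similarly q_{Largo} = 64.25 − 0.25q_{Mesa}.
Substituting the second reaction function into the first: q_{Mesa} = 65 − 0.25(64.25 − 0.25q_{Mesa}), which gives 0.9375q_{Mesa} = 48.9375 ⇒ q_{Mesa} = 52.2.
Then q_{Largo} = 64.25 − 0.25·52.2 = 51.2.
P_{Mesa} = 262 − 2·52.2 − 51.2 = 106.4.
Profit = (106.4 − 2)·52.2 = 5449.68.

5449.68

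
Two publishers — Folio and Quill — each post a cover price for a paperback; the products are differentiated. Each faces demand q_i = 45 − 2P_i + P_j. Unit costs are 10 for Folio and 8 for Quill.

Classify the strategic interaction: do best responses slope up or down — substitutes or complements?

strategic complements

Folio's profit: π = (P_{Folio} − 10)(45 − 2P_{Folio} + P_{Quill}).
∂π/∂P_{Folio} = 65 − 4P_{Folio} + P_{Quill} = 0 ⇒ P_{Folio} = 16.25 + 0.25P_{Quill}.
The best-response slope dP_{Folio}/dP_{Quill} = 0.25 > 0: the reaction function is upward-sloping, so the choices are strategic complements.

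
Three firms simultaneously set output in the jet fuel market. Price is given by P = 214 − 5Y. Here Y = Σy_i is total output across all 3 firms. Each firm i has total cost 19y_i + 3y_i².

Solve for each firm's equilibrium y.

7.5

A representative firm's profit is π_i = y_i(214 − 5Y) − 19y_i − 3y_i², with Y = y_i + Σ_{j≠i} y_j.
First-order condition: 195 − 16y_i − 5Σ_{j≠i} y_j = 0.
In a symmetric equilibrium every firm chooses the same y, so Σ_{j≠i} y_j = 2y. The condition becomes 195 − 26y = 0, giving y = 195/26 = 7.5.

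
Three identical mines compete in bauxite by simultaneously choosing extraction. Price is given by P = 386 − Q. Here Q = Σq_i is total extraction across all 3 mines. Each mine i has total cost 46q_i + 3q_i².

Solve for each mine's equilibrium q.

A representative mine's profit is π_i = q_i(386 − Q) − 46q_i − 3q_i², with Q = q_i + Σ_{j≠i} q_j.
First-order condition: 340 − 8q_i − Σ_{j≠i} q_j = 0.
Imposing symmetry (q_j = q for all j) turns Σ_{j≠i} q_j into 2q, so 340 = 10q and q = 34.

34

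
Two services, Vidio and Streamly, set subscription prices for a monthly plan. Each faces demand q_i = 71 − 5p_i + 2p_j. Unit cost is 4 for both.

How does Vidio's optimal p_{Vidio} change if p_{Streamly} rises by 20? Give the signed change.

Vidio's profit: π = (p_{Vidio} − 4)(71 − 5p_{Vidio} + 2p_{Streamly}).
∂π/∂p_{Vidio} = 91 − 10p_{Vidio} + 2p_{Streamly} = 0 ⇒ p_{Vidio} = 9.1 + 0.2p_{Streamly}.
The reaction-function slope is 0.2, so a 20-unit rise in p_{Streamly} moves p_{Vidio} by 0.2 × 20 = 4. Vidio's best response rises — the actions are strategic complements.

4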